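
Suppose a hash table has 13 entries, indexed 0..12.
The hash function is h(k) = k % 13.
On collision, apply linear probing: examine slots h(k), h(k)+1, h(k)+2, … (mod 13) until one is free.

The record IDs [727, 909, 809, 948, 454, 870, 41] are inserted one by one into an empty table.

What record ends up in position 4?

Insert 727: h=12, slot 12 empty => index 12.
Insert 909: h=12, slot 12 occupied => index 0.
Insert 809: h=3, slot 3 empty => index 3.
Insert 948: h=12, slots 12,0 occupied => index 1.
Insert 454: h=12, slots 12,0,1 occupied => index 2.
Insert 870: h=12, slots 12,0,1,2,3 occupied => index 4.
Insert 41: h=2, slots 2,3,4 occupied => index 5.
Table: [909, 948, 454, 809, 870, 41, —, —, —, —, —, —, 727]

870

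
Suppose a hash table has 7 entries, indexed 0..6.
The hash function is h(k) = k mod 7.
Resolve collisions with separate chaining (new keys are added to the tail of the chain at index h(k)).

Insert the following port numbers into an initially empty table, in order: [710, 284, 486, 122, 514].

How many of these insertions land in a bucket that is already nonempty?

710 → bucket 3
284 → bucket 4
486 → bucket 3 (collision)
122 → bucket 3 (collision)
514 → bucket 3 (collision)
Final buckets:
0: ∅
1: ∅
2: ∅
3: 710 -> 486 -> 122 -> 514
4: 284
5: ∅
6: ∅

3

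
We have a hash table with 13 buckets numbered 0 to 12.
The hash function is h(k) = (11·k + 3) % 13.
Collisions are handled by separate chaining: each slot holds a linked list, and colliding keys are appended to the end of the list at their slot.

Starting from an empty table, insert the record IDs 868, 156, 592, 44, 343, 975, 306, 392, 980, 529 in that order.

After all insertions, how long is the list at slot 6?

3

868 → bucket 9
156 → bucket 3
592 → bucket 2
44 → bucket 6
343 → bucket 6 (collision)
975 → bucket 3 (collision)
306 → bucket 2 (collision)
392 → bucket 12
980 → bucket 6 (collision)
529 → bucket 11
Final buckets:
0: -
1: -
2: 592 -> 306
3: 156 -> 975
4: -
5: -
6: 44 -> 343 -> 980
7: -
8: -
9: 868
10: -
11: 529
12: 392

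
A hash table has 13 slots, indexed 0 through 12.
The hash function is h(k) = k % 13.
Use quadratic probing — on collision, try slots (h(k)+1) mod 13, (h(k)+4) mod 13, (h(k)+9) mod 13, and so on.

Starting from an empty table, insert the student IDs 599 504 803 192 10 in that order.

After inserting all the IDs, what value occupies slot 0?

10

599 hashes to 1; slot 1 is free → place at 1.
504 hashes to 10; slot 10 is free → place at 10.
803 hashes to 10; 10 taken → place at 11.
192 hashes to 10; 10,11,1 taken → place at 6.
10 hashes to 10; 10,11,1,6 taken → place at 0.
Table: [10, 599, -, -, -, -, 192, -, -, -, 504, 803, -]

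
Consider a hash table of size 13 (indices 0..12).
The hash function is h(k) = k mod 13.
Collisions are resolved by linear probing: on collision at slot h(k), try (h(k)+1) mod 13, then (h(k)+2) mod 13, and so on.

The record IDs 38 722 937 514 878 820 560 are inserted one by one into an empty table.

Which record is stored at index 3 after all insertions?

560

Insert 38: h=12, slot 12 empty -> index 12.
Insert 722: h=7, slot 7 empty -> index 7.
Insert 937: h=1, slot 1 empty -> index 1.
Insert 514: h=7, slot 7 occupied -> index 8.
Insert 878: h=7, slots 7,8 occupied -> index 9.
Insert 820: h=1, slot 1 occupied -> index 2.
Insert 560: h=1, slots 1,2 occupied -> index 3.
Table: [_, 937, 820, 560, _, _, _, 722, 514, 878, _, _, 38]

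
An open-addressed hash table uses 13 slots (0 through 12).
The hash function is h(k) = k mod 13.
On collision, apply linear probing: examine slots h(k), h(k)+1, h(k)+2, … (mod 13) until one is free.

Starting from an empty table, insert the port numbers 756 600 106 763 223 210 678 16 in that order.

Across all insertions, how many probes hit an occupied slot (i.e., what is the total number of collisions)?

Insert 756: h=2, slot 2 empty -> index 2.
Insert 600: h=2, slot 2 occupied -> index 3.
Insert 106: h=2, slots 2,3 occupied -> index 4.
Insert 763: h=9, slot 9 empty -> index 9.
Insert 223: h=2, slots 2,3,4 occupied -> index 5.
Insert 210: h=2, slots 2,3,4,5 occupied -> index 6.
Insert 678: h=2, slots 2,3,4,5,6 occupied -> index 7.
Insert 16: h=3, slots 3,4,5,6,7 occupied -> index 8.
Table: [., ., 756, 600, 106, 223, 210, 678, 16, 763, ., ., .]

20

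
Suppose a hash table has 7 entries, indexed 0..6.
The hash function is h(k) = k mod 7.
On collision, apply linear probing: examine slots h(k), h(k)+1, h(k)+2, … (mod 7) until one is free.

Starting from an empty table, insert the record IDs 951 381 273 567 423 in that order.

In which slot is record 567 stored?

951: h=6 -> slot 6
381: h=3 -> slot 3
273: h=0 -> slot 0
567: h=0, probe 0,1 -> slot 1
423: h=3, probe 3,4 -> slot 4
Table: [273, 567, —, 381, 423, —, 951]

1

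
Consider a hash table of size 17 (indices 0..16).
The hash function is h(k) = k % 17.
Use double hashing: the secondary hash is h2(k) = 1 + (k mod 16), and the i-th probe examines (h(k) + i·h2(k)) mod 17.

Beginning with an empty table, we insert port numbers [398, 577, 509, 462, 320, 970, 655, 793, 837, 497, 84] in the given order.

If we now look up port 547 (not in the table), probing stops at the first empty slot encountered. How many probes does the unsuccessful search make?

4

398 hashes to 7; slot 7 is free → place at 7.
577 hashes to 16; slot 16 is free → place at 16.
509 hashes to 16, h2=14; 16 taken → place at 13.
462 hashes to 3; slot 3 is free → place at 3.
320 hashes to 14; slot 14 is free → place at 14.
970 hashes to 1; slot 1 is free → place at 1.
655 hashes to 9; slot 9 is free → place at 9.
793 hashes to 11; slot 11 is free → place at 11.
837 hashes to 4; slot 4 is free → place at 4.
497 hashes to 4, h2=2; 4 taken → place at 6.
84 hashes to 16, h2=5; 16,4,9,14 taken → place at 2.
Table: [∅, 970, 84, 462, 837, ∅, 497, 398, ∅, 655, ∅, 793, ∅, 509, 320, ∅, 577]
Lookup 547: h=3, h2=4, probe 3,7,11,15 → slot 15 empty, not found.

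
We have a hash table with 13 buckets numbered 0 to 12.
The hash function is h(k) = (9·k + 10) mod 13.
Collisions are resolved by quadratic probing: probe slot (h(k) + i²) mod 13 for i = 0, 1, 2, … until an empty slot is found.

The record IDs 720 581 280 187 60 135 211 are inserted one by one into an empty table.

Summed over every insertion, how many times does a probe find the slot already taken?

720 hashes to 3; slot 3 is free → place at 3.
581 hashes to 0; slot 0 is free → place at 0.
280 hashes to 8; slot 8 is free → place at 8.
187 hashes to 3; 3 taken → place at 4.
60 hashes to 4; 4 taken → place at 5.
135 hashes to 3; 3,4 taken → place at 7.
211 hashes to 11; slot 11 is free → place at 11.
Table: [581, _, _, 720, 187, 60, _, 135, 280, _, _, 211, _]

4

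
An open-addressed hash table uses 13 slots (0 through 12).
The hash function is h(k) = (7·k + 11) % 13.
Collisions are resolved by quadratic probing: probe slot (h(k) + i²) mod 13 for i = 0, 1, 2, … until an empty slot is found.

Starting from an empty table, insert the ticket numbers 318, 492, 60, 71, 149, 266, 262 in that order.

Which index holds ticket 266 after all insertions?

318 hashes to 1; slot 1 is free => place at 1.
492 hashes to 10; slot 10 is free => place at 10.
60 hashes to 2; slot 2 is free => place at 2.
71 hashes to 1; 1,2 taken => place at 5.
149 hashes to 1; 1,2,5,10 taken => place at 4.
266 hashes to 1; 1,2,5,10,4 taken => place at 0.
262 hashes to 12; slot 12 is free => place at 12.
Table: [266, 318, 60, ∅, 149, 71, ∅, ∅, ∅, ∅, 492, ∅, 262]

0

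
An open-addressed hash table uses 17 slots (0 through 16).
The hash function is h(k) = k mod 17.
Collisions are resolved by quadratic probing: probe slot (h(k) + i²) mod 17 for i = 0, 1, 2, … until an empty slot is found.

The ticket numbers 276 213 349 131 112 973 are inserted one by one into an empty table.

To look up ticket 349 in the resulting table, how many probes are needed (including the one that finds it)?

2

276 hashes to 4; slot 4 is free -> place at 4.
213 hashes to 9; slot 9 is free -> place at 9.
349 hashes to 9; 9 taken -> place at 10.
131 hashes to 12; slot 12 is free -> place at 12.
112 hashes to 10; 10 taken -> place at 11.
973 hashes to 4; 4 taken -> place at 5.
Table: [., ., ., ., 276, 973, ., ., ., 213, 349, 112, 131, ., ., ., .]
Lookup 349: h=9, probe 9,10 → found at 10.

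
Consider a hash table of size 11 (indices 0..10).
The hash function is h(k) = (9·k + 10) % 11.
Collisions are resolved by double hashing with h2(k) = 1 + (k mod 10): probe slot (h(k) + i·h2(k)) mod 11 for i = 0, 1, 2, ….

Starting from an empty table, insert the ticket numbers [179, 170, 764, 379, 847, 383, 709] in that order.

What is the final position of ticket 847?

7

179 hashes to 4; slot 4 is free => place at 4.
170 hashes to 0; slot 0 is free => place at 0.
764 hashes to 0, h2=5; 0 taken => place at 5.
379 hashes to 0, h2=10; 0 taken => place at 10.
847 hashes to 10, h2=8; 10 taken => place at 7.
383 hashes to 3; slot 3 is free => place at 3.
709 hashes to 0, h2=10; 0,10 taken => place at 9.
Table: [170, —, —, 383, 179, 764, —, 847, —, 709, 379]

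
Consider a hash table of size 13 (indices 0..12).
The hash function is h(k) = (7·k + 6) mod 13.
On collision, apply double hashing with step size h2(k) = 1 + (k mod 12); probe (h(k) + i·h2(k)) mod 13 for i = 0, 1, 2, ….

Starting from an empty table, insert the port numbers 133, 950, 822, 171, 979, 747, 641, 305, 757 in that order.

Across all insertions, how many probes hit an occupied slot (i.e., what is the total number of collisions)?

9

Insert 133: h=1, slot 1 empty => index 1.
Insert 950: h=0, slot 0 empty => index 0.
Insert 822: h=1, h2=7, slot 1 occupied => index 8.
Insert 171: h=7, slot 7 empty => index 7.
Insert 979: h=8, h2=8, slot 8 occupied => index 3.
Insert 747: h=9, slot 9 empty => index 9.
Insert 641: h=8, h2=6, slots 8,1,7,0 occupied => index 6.
Insert 305: h=9, h2=6, slot 9 occupied => index 2.
Insert 757: h=1, h2=2, slots 1,3 occupied => index 5.
Table: [950, 133, 305, 979, _, 757, 641, 171, 822, 747, _, _, _]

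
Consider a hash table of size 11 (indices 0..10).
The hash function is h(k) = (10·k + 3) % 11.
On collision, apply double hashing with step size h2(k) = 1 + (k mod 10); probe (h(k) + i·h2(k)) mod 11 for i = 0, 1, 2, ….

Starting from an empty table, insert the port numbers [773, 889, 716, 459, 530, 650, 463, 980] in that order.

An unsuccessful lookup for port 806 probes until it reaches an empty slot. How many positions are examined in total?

2

773: h=0 => slot 0
889: h=5 => slot 5
716: h=2 => slot 2
459: h=6 => slot 6
530: h=1 => slot 1
650: h=2, h2=1, probe 2,3 => slot 3
463: h=2, h2=4, probe 2,6,10 => slot 10
980: h=2, h2=1, probe 2,3,4 => slot 4
Table: [773, 530, 716, 650, 980, 889, 459, ∅, ∅, ∅, 463]
Lookup 806: h=0, h2=7, probe 0,7 → slot 7 empty, not found.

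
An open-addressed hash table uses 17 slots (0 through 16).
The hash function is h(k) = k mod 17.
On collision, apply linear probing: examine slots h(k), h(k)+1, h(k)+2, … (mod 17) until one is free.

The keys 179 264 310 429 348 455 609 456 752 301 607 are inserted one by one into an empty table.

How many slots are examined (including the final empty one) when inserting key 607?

5

179 hashes to 9; slot 9 is free -> place at 9.
264 hashes to 9; 9 taken -> place at 10.
310 hashes to 4; slot 4 is free -> place at 4.
429 hashes to 4; 4 taken -> place at 5.
348 hashes to 8; slot 8 is free -> place at 8.
455 hashes to 13; slot 13 is free -> place at 13.
609 hashes to 14; slot 14 is free -> place at 14.
456 hashes to 14; 14 taken -> place at 15.
752 hashes to 4; 4,5 taken -> place at 6.
301 hashes to 12; slot 12 is free -> place at 12.
607 hashes to 12; 12,13,14,15 taken -> place at 16.
Table: [∅, ∅, ∅, ∅, 310, 429, 752, ∅, 348, 179, 264, ∅, 301, 455, 609, 456, 607]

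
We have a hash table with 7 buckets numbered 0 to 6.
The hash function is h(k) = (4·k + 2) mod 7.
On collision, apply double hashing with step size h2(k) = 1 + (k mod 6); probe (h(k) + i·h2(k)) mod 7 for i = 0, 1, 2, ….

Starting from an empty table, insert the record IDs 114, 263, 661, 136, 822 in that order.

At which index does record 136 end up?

5

Insert 114: h=3, slot 3 empty → index 3.
Insert 263: h=4, slot 4 empty → index 4.
Insert 661: h=0, slot 0 empty → index 0.
Insert 136: h=0, h2=5, slot 0 occupied → index 5.
Insert 822: h=0, h2=1, slot 0 occupied → index 1.
Table: [661, 822, -, 114, 263, 136, -]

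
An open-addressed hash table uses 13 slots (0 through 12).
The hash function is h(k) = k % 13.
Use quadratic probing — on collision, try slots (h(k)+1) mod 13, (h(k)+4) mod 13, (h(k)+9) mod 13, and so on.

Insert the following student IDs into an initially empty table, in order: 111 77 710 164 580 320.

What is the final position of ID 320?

111 hashes to 7; slot 7 is free => place at 7.
77 hashes to 12; slot 12 is free => place at 12.
710 hashes to 8; slot 8 is free => place at 8.
164 hashes to 8; 8 taken => place at 9.
580 hashes to 8; 8,9,12 taken => place at 4.
320 hashes to 8; 8,9,12,4 taken => place at 11.
Table: [-, -, -, -, 580, -, -, 111, 710, 164, -, 320, 77]

11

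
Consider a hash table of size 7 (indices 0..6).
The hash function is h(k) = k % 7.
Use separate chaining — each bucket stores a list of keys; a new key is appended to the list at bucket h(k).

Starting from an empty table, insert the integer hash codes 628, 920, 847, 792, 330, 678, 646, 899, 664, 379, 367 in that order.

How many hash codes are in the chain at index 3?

3

Insert 628: h=5, bucket 5 empty -> new chain.
Insert 920: h=3, bucket 3 empty -> new chain.
Insert 847: h=0, bucket 0 empty -> new chain.
Insert 792: h=1, bucket 1 empty -> new chain.
Insert 330: h=1, bucket 1 nonempty -> append to chain.
Insert 678: h=6, bucket 6 empty -> new chain.
Insert 646: h=2, bucket 2 empty -> new chain.
Insert 899: h=3, bucket 3 nonempty -> append to chain.
Insert 664: h=6, bucket 6 nonempty -> append to chain.
Insert 379: h=1, bucket 1 nonempty -> append to chain.
Insert 367: h=3, bucket 3 nonempty -> append to chain.
Final buckets:
0: 847
1: 792 -> 330 -> 379
2: 646
3: 920 -> 899 -> 367
4: ∅
5: 628
6: 678 -> 664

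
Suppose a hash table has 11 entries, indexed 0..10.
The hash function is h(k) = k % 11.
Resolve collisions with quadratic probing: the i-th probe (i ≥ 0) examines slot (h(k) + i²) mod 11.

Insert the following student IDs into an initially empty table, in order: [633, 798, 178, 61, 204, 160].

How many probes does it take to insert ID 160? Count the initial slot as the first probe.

5

Insert 633: h=6, slot 6 empty => index 6.
Insert 798: h=6, slot 6 occupied => index 7.
Insert 178: h=2, slot 2 empty => index 2.
Insert 61: h=6, slots 6,7 occupied => index 10.
Insert 204: h=6, slots 6,7,10 occupied => index 4.
Insert 160: h=6, slots 6,7,10,4 occupied => index 0.
Table: [160, -, 178, -, 204, -, 633, 798, -, -, 61]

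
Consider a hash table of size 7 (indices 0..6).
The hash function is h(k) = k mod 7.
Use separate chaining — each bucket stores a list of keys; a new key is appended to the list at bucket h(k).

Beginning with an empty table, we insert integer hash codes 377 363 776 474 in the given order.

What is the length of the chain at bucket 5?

377 -> bucket 6
363 -> bucket 6 (collision)
776 -> bucket 6 (collision)
474 -> bucket 5
Final buckets:
0: .
1: .
2: .
3: .
4: .
5: 474
6: 377 -> 363 -> 776

1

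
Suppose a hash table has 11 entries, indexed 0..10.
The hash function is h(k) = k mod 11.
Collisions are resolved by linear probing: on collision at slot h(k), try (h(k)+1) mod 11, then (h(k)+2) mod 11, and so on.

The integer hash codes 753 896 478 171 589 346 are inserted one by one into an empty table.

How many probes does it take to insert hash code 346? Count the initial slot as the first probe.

6

Insert 753: h=5, slot 5 empty => index 5.
Insert 896: h=5, slot 5 occupied => index 6.
Insert 478: h=5, slots 5,6 occupied => index 7.
Insert 171: h=6, slots 6,7 occupied => index 8.
Insert 589: h=6, slots 6,7,8 occupied => index 9.
Insert 346: h=5, slots 5,6,7,8,9 occupied => index 10.
Table: [—, —, —, —, —, 753, 896, 478, 171, 589, 346]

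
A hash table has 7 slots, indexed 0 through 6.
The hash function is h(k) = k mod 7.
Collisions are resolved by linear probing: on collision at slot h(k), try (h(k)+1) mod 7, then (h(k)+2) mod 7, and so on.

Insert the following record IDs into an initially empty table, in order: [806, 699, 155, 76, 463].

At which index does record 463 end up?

3

806 hashes to 1; slot 1 is free → place at 1.
699 hashes to 6; slot 6 is free → place at 6.
155 hashes to 1; 1 taken → place at 2.
76 hashes to 6; 6 taken → place at 0.
463 hashes to 1; 1,2 taken → place at 3.
Table: [76, 806, 155, 463, ∅, ∅, 699]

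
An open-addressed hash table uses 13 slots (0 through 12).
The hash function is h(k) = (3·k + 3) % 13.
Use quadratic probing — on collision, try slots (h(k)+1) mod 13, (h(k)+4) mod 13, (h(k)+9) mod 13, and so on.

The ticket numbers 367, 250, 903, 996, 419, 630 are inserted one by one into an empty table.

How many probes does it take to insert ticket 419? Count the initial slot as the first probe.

3

367: h=12 => slot 12
250: h=12, probe 12,0 => slot 0
903: h=8 => slot 8
996: h=1 => slot 1
419: h=12, probe 12,0,3 => slot 3
630: h=8, probe 8,9 => slot 9
Table: [250, 996, -, 419, -, -, -, -, 903, 630, -, -, 367]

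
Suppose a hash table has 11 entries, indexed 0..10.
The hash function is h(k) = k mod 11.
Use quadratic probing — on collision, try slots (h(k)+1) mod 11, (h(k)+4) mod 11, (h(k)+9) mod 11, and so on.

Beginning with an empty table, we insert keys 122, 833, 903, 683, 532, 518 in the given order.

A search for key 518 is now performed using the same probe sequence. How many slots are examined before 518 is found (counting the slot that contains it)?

Insert 122: h=1, slot 1 empty -> index 1.
Insert 833: h=8, slot 8 empty -> index 8.
Insert 903: h=1, slot 1 occupied -> index 2.
Insert 683: h=1, slots 1,2 occupied -> index 5.
Insert 532: h=4, slot 4 empty -> index 4.
Insert 518: h=1, slots 1,2,5 occupied -> index 10.
Table: [_, 122, 903, _, 532, 683, _, _, 833, _, 518]
Lookup 518: h=1, probe 1,2,5,10 → found at 10.

4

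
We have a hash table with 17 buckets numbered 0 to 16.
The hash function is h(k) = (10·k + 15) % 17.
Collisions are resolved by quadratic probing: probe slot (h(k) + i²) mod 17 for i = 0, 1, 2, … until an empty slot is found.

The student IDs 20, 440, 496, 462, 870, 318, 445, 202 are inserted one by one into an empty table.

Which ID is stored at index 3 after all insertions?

20: h=11 → slot 11
440: h=12 → slot 12
496: h=11, probe 11,12,15 → slot 15
462: h=11, probe 11,12,15,3 → slot 3
870: h=11, probe 11,12,15,3,10 → slot 10
318: h=16 → slot 16
445: h=11, probe 11,12,15,3,10,2 → slot 2
202: h=12, probe 12,13 → slot 13
Table: [∅, ∅, 445, 462, ∅, ∅, ∅, ∅, ∅, ∅, 870, 20, 440, 202, ∅, 496, 318]

462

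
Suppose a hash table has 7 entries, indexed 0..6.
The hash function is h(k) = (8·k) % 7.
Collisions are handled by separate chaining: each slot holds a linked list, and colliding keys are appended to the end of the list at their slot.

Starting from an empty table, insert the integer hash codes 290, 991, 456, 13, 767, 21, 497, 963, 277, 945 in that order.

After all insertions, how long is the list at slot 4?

290 → bucket 3
991 → bucket 4
456 → bucket 1
13 → bucket 6
767 → bucket 4 (collision)
21 → bucket 0
497 → bucket 0 (collision)
963 → bucket 4 (collision)
277 → bucket 4 (collision)
945 → bucket 0 (collision)
Final buckets:
0: 21 -> 497 -> 945
1: 456
2: _
3: 290
4: 991 -> 767 -> 963 -> 277
5: _
6: 13

4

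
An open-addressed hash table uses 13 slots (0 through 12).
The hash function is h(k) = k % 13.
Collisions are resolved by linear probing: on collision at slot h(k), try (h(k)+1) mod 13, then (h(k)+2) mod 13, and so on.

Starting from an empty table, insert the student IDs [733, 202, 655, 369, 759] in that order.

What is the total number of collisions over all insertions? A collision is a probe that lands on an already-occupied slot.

733: h=5 => slot 5
202: h=7 => slot 7
655: h=5, probe 5,6 => slot 6
369: h=5, probe 5,6,7,8 => slot 8
759: h=5, probe 5,6,7,8,9 => slot 9
Table: [—, —, —, —, —, 733, 655, 202, 369, 759, —, —, —]

8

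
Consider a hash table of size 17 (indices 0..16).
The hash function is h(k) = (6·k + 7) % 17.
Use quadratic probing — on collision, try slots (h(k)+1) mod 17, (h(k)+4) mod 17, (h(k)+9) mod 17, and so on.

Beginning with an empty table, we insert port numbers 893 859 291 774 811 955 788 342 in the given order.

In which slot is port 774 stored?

14

893 hashes to 10; slot 10 is free → place at 10.
859 hashes to 10; 10 taken → place at 11.
291 hashes to 2; slot 2 is free → place at 2.
774 hashes to 10; 10,11 taken → place at 14.
811 hashes to 11; 11 taken → place at 12.
955 hashes to 8; slot 8 is free → place at 8.
788 hashes to 9; slot 9 is free → place at 9.
342 hashes to 2; 2 taken → place at 3.
Table: [-, -, 291, 342, -, -, -, -, 955, 788, 893, 859, 811, -, 774, -, -]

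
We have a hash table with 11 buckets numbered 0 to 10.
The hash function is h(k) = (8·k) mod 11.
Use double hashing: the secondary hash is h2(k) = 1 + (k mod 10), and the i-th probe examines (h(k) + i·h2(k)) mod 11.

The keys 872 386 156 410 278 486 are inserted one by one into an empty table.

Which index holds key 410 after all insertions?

3

Insert 872: h=2, slot 2 empty → index 2.
Insert 386: h=8, slot 8 empty → index 8.
Insert 156: h=5, slot 5 empty → index 5.
Insert 410: h=2, h2=1, slot 2 occupied → index 3.
Insert 278: h=2, h2=9, slot 2 occupied → index 0.
Insert 486: h=5, h2=7, slot 5 occupied → index 1.
Table: [278, 486, 872, 410, -, 156, -, -, 386, -, -]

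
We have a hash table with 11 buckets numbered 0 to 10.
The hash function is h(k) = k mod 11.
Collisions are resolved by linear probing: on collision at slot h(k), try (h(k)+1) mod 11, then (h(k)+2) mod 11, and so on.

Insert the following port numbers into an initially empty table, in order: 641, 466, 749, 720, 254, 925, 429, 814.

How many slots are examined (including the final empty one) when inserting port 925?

6

641: h=3 -> slot 3
466: h=4 -> slot 4
749: h=1 -> slot 1
720: h=5 -> slot 5
254: h=1, probe 1,2 -> slot 2
925: h=1, probe 1,2,3,4,5,6 -> slot 6
429: h=0 -> slot 0
814: h=0, probe 0,1,2,3,4,5,6,7 -> slot 7
Table: [429, 749, 254, 641, 466, 720, 925, 814, _, _, _]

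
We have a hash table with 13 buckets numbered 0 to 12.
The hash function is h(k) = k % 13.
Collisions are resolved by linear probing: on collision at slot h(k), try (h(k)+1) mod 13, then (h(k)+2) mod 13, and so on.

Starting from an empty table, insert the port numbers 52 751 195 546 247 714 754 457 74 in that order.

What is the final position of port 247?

3

Insert 52: h=0, slot 0 empty => index 0.
Insert 751: h=10, slot 10 empty => index 10.
Insert 195: h=0, slot 0 occupied => index 1.
Insert 546: h=0, slots 0,1 occupied => index 2.
Insert 247: h=0, slots 0,1,2 occupied => index 3.
Insert 714: h=12, slot 12 empty => index 12.
Insert 754: h=0, slots 0,1,2,3 occupied => index 4.
Insert 457: h=2, slots 2,3,4 occupied => index 5.
Insert 74: h=9, slot 9 empty => index 9.
Table: [52, 195, 546, 247, 754, 457, ., ., ., 74, 751, ., 714]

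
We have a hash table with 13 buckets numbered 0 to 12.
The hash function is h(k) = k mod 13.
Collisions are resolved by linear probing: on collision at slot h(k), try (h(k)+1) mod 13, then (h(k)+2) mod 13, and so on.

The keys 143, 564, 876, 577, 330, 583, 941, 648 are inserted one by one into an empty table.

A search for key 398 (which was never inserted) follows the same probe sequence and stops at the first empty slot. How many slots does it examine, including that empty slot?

3

143: h=0 → slot 0
564: h=5 → slot 5
876: h=5, probe 5,6 → slot 6
577: h=5, probe 5,6,7 → slot 7
330: h=5, probe 5,6,7,8 → slot 8
583: h=11 → slot 11
941: h=5, probe 5,6,7,8,9 → slot 9
648: h=11, probe 11,12 → slot 12
Table: [143, —, —, —, —, 564, 876, 577, 330, 941, —, 583, 648]
Lookup 398: h=8, probe 8,9,10 → slot 10 empty, not found.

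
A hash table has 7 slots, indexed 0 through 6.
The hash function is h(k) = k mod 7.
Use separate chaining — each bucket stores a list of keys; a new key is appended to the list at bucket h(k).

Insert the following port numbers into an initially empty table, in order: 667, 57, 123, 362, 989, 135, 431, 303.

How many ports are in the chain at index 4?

Insert 667: h=2, bucket 2 empty → new chain.
Insert 57: h=1, bucket 1 empty → new chain.
Insert 123: h=4, bucket 4 empty → new chain.
Insert 362: h=5, bucket 5 empty → new chain.
Insert 989: h=2, bucket 2 nonempty → append to chain.
Insert 135: h=2, bucket 2 nonempty → append to chain.
Insert 431: h=4, bucket 4 nonempty → append to chain.
Insert 303: h=2, bucket 2 nonempty → append to chain.
Final buckets:
0: _
1: 57
2: 667 -> 989 -> 135 -> 303
3: _
4: 123 -> 431
5: 362
6: _

2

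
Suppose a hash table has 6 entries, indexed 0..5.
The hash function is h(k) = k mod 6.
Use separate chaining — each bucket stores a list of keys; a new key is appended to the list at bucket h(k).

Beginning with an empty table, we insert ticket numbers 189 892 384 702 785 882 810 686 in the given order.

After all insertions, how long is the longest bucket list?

Insert 189: h=3, bucket 3 empty -> new chain.
Insert 892: h=4, bucket 4 empty -> new chain.
Insert 384: h=0, bucket 0 empty -> new chain.
Insert 702: h=0, bucket 0 nonempty -> append to chain.
Insert 785: h=5, bucket 5 empty -> new chain.
Insert 882: h=0, bucket 0 nonempty -> append to chain.
Insert 810: h=0, bucket 0 nonempty -> append to chain.
Insert 686: h=2, bucket 2 empty -> new chain.
Final buckets:
0: 384 -> 702 -> 882 -> 810
1: _
2: 686
3: 189
4: 892
5: 785

4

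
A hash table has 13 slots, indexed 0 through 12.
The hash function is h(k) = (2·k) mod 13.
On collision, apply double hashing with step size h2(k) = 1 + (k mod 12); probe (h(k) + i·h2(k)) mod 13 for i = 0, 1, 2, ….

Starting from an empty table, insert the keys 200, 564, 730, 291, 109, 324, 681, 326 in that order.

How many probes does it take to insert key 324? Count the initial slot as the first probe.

200 hashes to 10; slot 10 is free → place at 10.
564 hashes to 10, h2=1; 10 taken → place at 11.
730 hashes to 4; slot 4 is free → place at 4.
291 hashes to 10, h2=4; 10 taken → place at 1.
109 hashes to 10, h2=2; 10 taken → place at 12.
324 hashes to 11, h2=1; 11,12 taken → place at 0.
681 hashes to 10, h2=10; 10 taken → place at 7.
326 hashes to 2; slot 2 is free → place at 2.
Table: [324, 291, 326, ., 730, ., ., 681, ., ., 200, 564, 109]

3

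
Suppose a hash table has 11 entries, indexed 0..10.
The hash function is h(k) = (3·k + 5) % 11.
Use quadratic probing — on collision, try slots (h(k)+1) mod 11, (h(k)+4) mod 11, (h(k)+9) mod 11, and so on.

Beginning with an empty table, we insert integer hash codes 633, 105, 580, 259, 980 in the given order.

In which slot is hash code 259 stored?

633: h=1 → slot 1
105: h=1, probe 1,2 → slot 2
580: h=7 → slot 7
259: h=1, probe 1,2,5 → slot 5
980: h=8 → slot 8
Table: [—, 633, 105, —, —, 259, —, 580, 980, —, —]

5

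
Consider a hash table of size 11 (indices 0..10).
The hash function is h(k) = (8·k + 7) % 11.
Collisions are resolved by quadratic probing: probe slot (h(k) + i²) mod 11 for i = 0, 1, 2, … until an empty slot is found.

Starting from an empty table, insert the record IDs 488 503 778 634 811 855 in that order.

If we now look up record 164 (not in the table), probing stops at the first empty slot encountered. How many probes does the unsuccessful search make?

Insert 488: h=6, slot 6 empty -> index 6.
Insert 503: h=5, slot 5 empty -> index 5.
Insert 778: h=5, slots 5,6 occupied -> index 9.
Insert 634: h=8, slot 8 empty -> index 8.
Insert 811: h=5, slots 5,6,9 occupied -> index 3.
Insert 855: h=5, slots 5,6,9,3 occupied -> index 10.
Table: [_, _, _, 811, _, 503, 488, _, 634, 778, 855]
Lookup 164: h=10, probe 10,0 → slot 0 empty, not found.

2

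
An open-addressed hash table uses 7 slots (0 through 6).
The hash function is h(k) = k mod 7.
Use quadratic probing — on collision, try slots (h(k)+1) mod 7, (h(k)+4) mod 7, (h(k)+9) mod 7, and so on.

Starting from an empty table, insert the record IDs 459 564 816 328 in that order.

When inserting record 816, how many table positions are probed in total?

459: h=4 => slot 4
564: h=4, probe 4,5 => slot 5
816: h=4, probe 4,5,1 => slot 1
328: h=6 => slot 6
Table: [∅, 816, ∅, ∅, 459, 564, 328]

3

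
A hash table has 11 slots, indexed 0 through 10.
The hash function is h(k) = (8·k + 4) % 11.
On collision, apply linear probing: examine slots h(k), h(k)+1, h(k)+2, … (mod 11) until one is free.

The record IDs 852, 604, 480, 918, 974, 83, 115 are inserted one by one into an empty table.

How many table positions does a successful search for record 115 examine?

852 hashes to 0; slot 0 is free -> place at 0.
604 hashes to 7; slot 7 is free -> place at 7.
480 hashes to 5; slot 5 is free -> place at 5.
918 hashes to 0; 0 taken -> place at 1.
974 hashes to 8; slot 8 is free -> place at 8.
83 hashes to 8; 8 taken -> place at 9.
115 hashes to 0; 0,1 taken -> place at 2.
Table: [852, 918, 115, ∅, ∅, 480, ∅, 604, 974, 83, ∅]
Lookup 115: h=0, probe 0,1,2 → found at 2.

3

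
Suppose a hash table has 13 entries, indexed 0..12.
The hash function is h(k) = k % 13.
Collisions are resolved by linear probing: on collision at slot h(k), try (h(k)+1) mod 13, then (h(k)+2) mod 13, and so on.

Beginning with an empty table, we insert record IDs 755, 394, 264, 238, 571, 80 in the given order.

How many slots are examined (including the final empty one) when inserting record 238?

Insert 755: h=1, slot 1 empty -> index 1.
Insert 394: h=4, slot 4 empty -> index 4.
Insert 264: h=4, slot 4 occupied -> index 5.
Insert 238: h=4, slots 4,5 occupied -> index 6.
Insert 571: h=12, slot 12 empty -> index 12.
Insert 80: h=2, slot 2 empty -> index 2.
Table: [_, 755, 80, _, 394, 264, 238, _, _, _, _, _, 571]

3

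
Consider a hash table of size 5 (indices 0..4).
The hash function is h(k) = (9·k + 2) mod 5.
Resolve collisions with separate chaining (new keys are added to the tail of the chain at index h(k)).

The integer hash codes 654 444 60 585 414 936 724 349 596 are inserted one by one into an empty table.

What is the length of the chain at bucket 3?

5

654 → bucket 3
444 → bucket 3 (collision)
60 → bucket 2
585 → bucket 2 (collision)
414 → bucket 3 (collision)
936 → bucket 1
724 → bucket 3 (collision)
349 → bucket 3 (collision)
596 → bucket 1 (collision)
Final buckets:
0: ∅
1: 936 -> 596
2: 60 -> 585
3: 654 -> 444 -> 414 -> 724 -> 349
4: ∅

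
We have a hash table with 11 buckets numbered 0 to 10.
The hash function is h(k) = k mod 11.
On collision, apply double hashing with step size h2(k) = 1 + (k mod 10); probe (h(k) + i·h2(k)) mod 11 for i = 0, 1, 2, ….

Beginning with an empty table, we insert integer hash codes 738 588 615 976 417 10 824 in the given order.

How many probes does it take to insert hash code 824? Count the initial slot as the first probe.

2

738 hashes to 1; slot 1 is free → place at 1.
588 hashes to 5; slot 5 is free → place at 5.
615 hashes to 10; slot 10 is free → place at 10.
976 hashes to 8; slot 8 is free → place at 8.
417 hashes to 10, h2=8; 10 taken → place at 7.
10 hashes to 10, h2=1; 10 taken → place at 0.
824 hashes to 10, h2=5; 10 taken → place at 4.
Table: [10, 738, ., ., 824, 588, ., 417, 976, ., 615]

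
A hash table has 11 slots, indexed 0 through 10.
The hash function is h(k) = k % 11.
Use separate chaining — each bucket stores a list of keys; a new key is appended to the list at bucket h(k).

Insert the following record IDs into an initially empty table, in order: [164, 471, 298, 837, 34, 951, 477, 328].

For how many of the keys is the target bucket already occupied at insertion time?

Insert 164: h=10, bucket 10 empty -> new chain.
Insert 471: h=9, bucket 9 empty -> new chain.
Insert 298: h=1, bucket 1 empty -> new chain.
Insert 837: h=1, bucket 1 nonempty -> append to chain.
Insert 34: h=1, bucket 1 nonempty -> append to chain.
Insert 951: h=5, bucket 5 empty -> new chain.
Insert 477: h=4, bucket 4 empty -> new chain.
Insert 328: h=9, bucket 9 nonempty -> append to chain.
Final buckets:
0: _
1: 298 -> 837 -> 34
2: _
3: _
4: 477
5: 951
6: _
7: _
8: _
9: 471 -> 328
10: 164

3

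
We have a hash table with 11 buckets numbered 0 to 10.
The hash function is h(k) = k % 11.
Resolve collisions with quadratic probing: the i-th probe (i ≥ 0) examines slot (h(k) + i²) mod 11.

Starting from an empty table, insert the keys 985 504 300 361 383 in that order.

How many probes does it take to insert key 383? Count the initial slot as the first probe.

3

Insert 985: h=6, slot 6 empty => index 6.
Insert 504: h=9, slot 9 empty => index 9.
Insert 300: h=3, slot 3 empty => index 3.
Insert 361: h=9, slot 9 occupied => index 10.
Insert 383: h=9, slots 9,10 occupied => index 2.
Table: [_, _, 383, 300, _, _, 985, _, _, 504, 361]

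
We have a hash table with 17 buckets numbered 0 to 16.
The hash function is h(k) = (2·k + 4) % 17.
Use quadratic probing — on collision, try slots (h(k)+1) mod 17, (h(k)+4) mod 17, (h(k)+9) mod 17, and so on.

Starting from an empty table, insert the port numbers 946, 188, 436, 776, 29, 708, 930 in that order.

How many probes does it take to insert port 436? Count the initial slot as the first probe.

946 hashes to 9; slot 9 is free -> place at 9.
188 hashes to 6; slot 6 is free -> place at 6.
436 hashes to 9; 9 taken -> place at 10.
776 hashes to 9; 9,10 taken -> place at 13.
29 hashes to 11; slot 11 is free -> place at 11.
708 hashes to 9; 9,10,13 taken -> place at 1.
930 hashes to 11; 11 taken -> place at 12.
Table: [-, 708, -, -, -, -, 188, -, -, 946, 436, 29, 930, 776, -, -, -]

2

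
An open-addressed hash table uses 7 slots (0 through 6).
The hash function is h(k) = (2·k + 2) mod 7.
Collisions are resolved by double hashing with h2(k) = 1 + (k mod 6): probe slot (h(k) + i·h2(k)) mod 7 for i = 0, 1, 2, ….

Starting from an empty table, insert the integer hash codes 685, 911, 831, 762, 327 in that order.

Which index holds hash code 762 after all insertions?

1

685: h=0 => slot 0
911: h=4 => slot 4
831: h=5 => slot 5
762: h=0, h2=1, probe 0,1 => slot 1
327: h=5, h2=4, probe 5,2 => slot 2
Table: [685, 762, 327, -, 911, 831, -]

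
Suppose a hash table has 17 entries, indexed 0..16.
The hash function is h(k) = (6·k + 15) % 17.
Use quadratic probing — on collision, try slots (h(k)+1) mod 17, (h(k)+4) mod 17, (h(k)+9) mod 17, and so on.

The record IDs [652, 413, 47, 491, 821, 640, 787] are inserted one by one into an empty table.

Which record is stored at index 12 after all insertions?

821

Insert 652: h=0, slot 0 empty => index 0.
Insert 413: h=11, slot 11 empty => index 11.
Insert 47: h=8, slot 8 empty => index 8.
Insert 491: h=3, slot 3 empty => index 3.
Insert 821: h=11, slot 11 occupied => index 12.
Insert 640: h=13, slot 13 empty => index 13.
Insert 787: h=11, slots 11,12 occupied => index 15.
Table: [652, ., ., 491, ., ., ., ., 47, ., ., 413, 821, 640, ., 787, .]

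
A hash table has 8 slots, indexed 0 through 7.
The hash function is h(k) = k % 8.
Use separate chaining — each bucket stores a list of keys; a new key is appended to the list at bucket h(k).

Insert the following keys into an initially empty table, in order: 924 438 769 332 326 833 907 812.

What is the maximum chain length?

924 → bucket 4
438 → bucket 6
769 → bucket 1
332 → bucket 4 (collision)
326 → bucket 6 (collision)
833 → bucket 1 (collision)
907 → bucket 3
812 → bucket 4 (collision)
Final buckets:
0: .
1: 769 -> 833
2: .
3: 907
4: 924 -> 332 -> 812
5: .
6: 438 -> 326
7: .

3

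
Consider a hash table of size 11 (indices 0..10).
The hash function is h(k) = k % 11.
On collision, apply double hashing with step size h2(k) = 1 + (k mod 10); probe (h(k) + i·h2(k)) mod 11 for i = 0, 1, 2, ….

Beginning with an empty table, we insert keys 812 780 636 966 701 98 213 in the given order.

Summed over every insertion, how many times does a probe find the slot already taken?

812 hashes to 9; slot 9 is free -> place at 9.
780 hashes to 10; slot 10 is free -> place at 10.
636 hashes to 9, h2=7; 9 taken -> place at 5.
966 hashes to 9, h2=7; 9,5 taken -> place at 1.
701 hashes to 8; slot 8 is free -> place at 8.
98 hashes to 10, h2=9; 10,8 taken -> place at 6.
213 hashes to 4; slot 4 is free -> place at 4.
Table: [_, 966, _, _, 213, 636, 98, _, 701, 812, 780]

5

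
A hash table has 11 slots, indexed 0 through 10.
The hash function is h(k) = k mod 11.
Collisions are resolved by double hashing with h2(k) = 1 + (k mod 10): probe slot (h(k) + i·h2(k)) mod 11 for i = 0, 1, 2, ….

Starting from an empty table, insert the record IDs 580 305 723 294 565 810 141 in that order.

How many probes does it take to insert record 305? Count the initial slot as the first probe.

580 hashes to 8; slot 8 is free -> place at 8.
305 hashes to 8, h2=6; 8 taken -> place at 3.
723 hashes to 8, h2=4; 8 taken -> place at 1.
294 hashes to 8, h2=5; 8 taken -> place at 2.
565 hashes to 4; slot 4 is free -> place at 4.
810 hashes to 7; slot 7 is free -> place at 7.
141 hashes to 9; slot 9 is free -> place at 9.
Table: [_, 723, 294, 305, 565, _, _, 810, 580, 141, _]

2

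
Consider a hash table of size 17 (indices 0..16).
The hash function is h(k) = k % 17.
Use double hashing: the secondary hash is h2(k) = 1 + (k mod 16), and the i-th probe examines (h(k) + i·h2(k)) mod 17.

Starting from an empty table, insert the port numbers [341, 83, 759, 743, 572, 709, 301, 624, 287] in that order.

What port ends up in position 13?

Insert 341: h=1, slot 1 empty -> index 1.
Insert 83: h=15, slot 15 empty -> index 15.
Insert 759: h=11, slot 11 empty -> index 11.
Insert 743: h=12, slot 12 empty -> index 12.
Insert 572: h=11, h2=13, slot 11 occupied -> index 7.
Insert 709: h=12, h2=6, slots 12,1,7 occupied -> index 13.
Insert 301: h=12, h2=14, slot 12 occupied -> index 9.
Insert 624: h=12, h2=1, slots 12,13 occupied -> index 14.
Insert 287: h=15, h2=16, slots 15,14,13,12,11 occupied -> index 10.
Table: [∅, 341, ∅, ∅, ∅, ∅, ∅, 572, ∅, 301, 287, 759, 743, 709, 624, 83, ∅]

709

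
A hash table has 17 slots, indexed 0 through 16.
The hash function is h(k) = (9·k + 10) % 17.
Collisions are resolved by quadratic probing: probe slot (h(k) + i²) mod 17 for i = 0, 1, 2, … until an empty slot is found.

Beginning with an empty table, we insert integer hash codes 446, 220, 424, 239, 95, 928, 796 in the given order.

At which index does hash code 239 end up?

446: h=12 → slot 12
220: h=1 → slot 1
424: h=1, probe 1,2 → slot 2
239: h=2, probe 2,3 → slot 3
95: h=15 → slot 15
928: h=15, probe 15,16 → slot 16
796: h=0 → slot 0
Table: [796, 220, 424, 239, —, —, —, —, —, —, —, —, 446, —, —, 95, 928]

3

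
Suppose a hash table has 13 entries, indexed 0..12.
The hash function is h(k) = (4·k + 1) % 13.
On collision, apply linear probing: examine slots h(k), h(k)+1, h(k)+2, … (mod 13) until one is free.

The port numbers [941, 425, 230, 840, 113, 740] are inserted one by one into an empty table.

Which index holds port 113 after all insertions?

941 hashes to 8; slot 8 is free => place at 8.
425 hashes to 11; slot 11 is free => place at 11.
230 hashes to 11; 11 taken => place at 12.
840 hashes to 7; slot 7 is free => place at 7.
113 hashes to 11; 11,12 taken => place at 0.
740 hashes to 10; slot 10 is free => place at 10.
Table: [113, ., ., ., ., ., ., 840, 941, ., 740, 425, 230]

0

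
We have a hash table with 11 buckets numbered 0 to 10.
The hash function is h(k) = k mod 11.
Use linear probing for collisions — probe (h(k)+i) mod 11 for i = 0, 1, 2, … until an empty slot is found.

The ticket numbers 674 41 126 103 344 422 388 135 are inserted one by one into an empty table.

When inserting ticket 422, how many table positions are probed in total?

674 hashes to 3; slot 3 is free -> place at 3.
41 hashes to 8; slot 8 is free -> place at 8.
126 hashes to 5; slot 5 is free -> place at 5.
103 hashes to 4; slot 4 is free -> place at 4.
344 hashes to 3; 3,4,5 taken -> place at 6.
422 hashes to 4; 4,5,6 taken -> place at 7.
388 hashes to 3; 3,4,5,6,7,8 taken -> place at 9.
135 hashes to 3; 3,4,5,6,7,8,9 taken -> place at 10.
Table: [-, -, -, 674, 103, 126, 344, 422, 41, 388, 135]

4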